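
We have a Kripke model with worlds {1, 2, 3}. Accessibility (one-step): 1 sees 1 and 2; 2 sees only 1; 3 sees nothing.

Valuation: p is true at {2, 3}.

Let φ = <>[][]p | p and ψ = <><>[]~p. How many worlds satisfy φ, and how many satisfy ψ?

For <>[][]p | p:
1: <>[][]p is F, p is F. ✗
2: <>[][]p is F, p is T. ✓
3: <>[][]p is F, p is T. ✓
— 2 worlds.
For <><>[]~p:
1: successors {1, 2}; <>[]~p there: 1:T, 2:F. ✓
2: successors {1}; <>[]~p there: 1:T. ✓
3: no successors, so <><>[]~p fails. ✗
— 2 worlds.

2 and 2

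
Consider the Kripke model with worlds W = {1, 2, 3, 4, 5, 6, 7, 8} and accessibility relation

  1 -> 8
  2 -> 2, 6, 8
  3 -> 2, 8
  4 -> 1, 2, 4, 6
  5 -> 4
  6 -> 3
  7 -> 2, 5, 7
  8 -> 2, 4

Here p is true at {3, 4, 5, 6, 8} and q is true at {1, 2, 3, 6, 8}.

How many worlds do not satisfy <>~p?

1: successors {8}; ~p there: 8:F. ✗
2: successors {2, 6, 8}; ~p there: 2:T, 6:F, 8:F. ✓
3: successors {2, 8}; ~p there: 2:T, 8:F. ✓
4: successors {1, 2, 4, 6}; ~p there: 1:T, 2:T, 4:F, 6:F. ✓
5: successors {4}; ~p there: 4:F. ✗
6: successors {3}; ~p there: 3:F. ✗
7: successors {2, 5, 7}; ~p there: 2:T, 5:F, 7:T. ✓
8: successors {2, 4}; ~p there: 2:T, 4:F. ✓
Satisfying worlds: {2, 3, 4, 7, 8}.
So <>~p fails at the other 3 worlds.

3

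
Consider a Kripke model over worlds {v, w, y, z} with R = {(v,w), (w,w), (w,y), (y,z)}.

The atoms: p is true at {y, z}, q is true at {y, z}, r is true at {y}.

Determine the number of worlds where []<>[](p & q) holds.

v: successors {w}; <>[](p & q) there: w:T. ✓
w: successors {w, y}; <>[](p & q) there: w:T, y:T. ✓
y: successors {z}; <>[](p & q) there: z:F. ✗
z: no successors, so []<>[](p & q) holds vacuously. ✓
Satisfying worlds: {v, w, z}.

3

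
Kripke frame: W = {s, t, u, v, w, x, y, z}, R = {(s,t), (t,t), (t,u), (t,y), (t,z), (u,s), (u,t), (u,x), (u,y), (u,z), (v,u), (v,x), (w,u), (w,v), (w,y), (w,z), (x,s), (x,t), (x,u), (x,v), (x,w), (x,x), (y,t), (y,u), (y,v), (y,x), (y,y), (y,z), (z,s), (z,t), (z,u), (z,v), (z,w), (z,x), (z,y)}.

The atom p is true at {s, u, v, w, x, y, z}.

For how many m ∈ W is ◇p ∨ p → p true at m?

7

s: ◇p ∨ p is T, p is T. ✓
t: ◇p ∨ p is T, p is F. ✗
u: ◇p ∨ p is T, p is T. ✓
v: ◇p ∨ p is T, p is T. ✓
w: ◇p ∨ p is T, p is T. ✓
x: ◇p ∨ p is T, p is T. ✓
y: ◇p ∨ p is T, p is T. ✓
z: ◇p ∨ p is T, p is T. ✓
Satisfying worlds: {s, u, v, w, x, y, z}.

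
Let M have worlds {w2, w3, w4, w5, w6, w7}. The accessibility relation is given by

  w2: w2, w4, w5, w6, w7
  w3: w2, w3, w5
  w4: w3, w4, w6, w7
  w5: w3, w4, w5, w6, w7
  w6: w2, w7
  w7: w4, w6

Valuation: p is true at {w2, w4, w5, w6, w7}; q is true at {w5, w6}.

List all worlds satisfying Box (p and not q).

w2: successors {w2, w4, w5, w6, w7}; p and not q there: w2:T, w4:T, w5:F, w6:F, w7:T. ✗
w3: successors {w2, w3, w5}; p and not q there: w2:T, w3:F, w5:F. ✗
w4: successors {w3, w4, w6, w7}; p and not q there: w3:F, w4:T, w6:F, w7:T. ✗
w5: successors {w3, w4, w5, w6, w7}; p and not q there: w3:F, w4:T, w5:F, w6:F, w7:T. ✗
w6: successors {w2, w7}; p and not q there: w2:T, w7:T. ✓
w7: successors {w4, w6}; p and not q there: w4:T, w6:F. ✗

{w6}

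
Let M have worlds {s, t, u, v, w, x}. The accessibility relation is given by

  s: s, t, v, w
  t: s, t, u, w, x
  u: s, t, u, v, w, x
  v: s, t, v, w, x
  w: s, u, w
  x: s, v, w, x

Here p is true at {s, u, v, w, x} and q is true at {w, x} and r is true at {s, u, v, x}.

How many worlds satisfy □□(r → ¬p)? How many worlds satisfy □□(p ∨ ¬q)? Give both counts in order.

For □□(r → ¬p):
s: successors {s, t, v, w}; □(r → ¬p) there: s:F, t:F, v:F, w:F. ✗
t: successors {s, t, u, w, x}; □(r → ¬p) there: s:F, t:F, u:F, w:F, x:F. ✗
u: successors {s, t, u, v, w, x}; □(r → ¬p) there: s:F, t:F, u:F, v:F, w:F, x:F. ✗
v: successors {s, t, v, w, x}; □(r → ¬p) there: s:F, t:F, v:F, w:F, x:F. ✗
w: successors {s, u, w}; □(r → ¬p) there: s:F, u:F, w:F. ✗
x: successors {s, v, w, x}; □(r → ¬p) there: s:F, v:F, w:F, x:F. ✗
— 0 worlds.
For □□(p ∨ ¬q):
s: successors {s, t, v, w}; □(p ∨ ¬q) there: s:T, t:T, v:T, w:T. ✓
t: successors {s, t, u, w, x}; □(p ∨ ¬q) there: s:T, t:T, u:T, w:T, x:T. ✓
u: successors {s, t, u, v, w, x}; □(p ∨ ¬q) there: s:T, t:T, u:T, v:T, w:T, x:T. ✓
v: successors {s, t, v, w, x}; □(p ∨ ¬q) there: s:T, t:T, v:T, w:T, x:T. ✓
w: successors {s, u, w}; □(p ∨ ¬q) there: s:T, u:T, w:T. ✓
x: successors {s, v, w, x}; □(p ∨ ¬q) there: s:T, v:T, w:T, x:T. ✓
— 6 worlds.

0 and 6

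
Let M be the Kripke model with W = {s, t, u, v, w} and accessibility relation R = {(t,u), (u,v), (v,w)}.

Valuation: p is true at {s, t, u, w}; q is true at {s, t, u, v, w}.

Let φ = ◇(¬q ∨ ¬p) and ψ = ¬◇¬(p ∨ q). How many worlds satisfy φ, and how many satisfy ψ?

1 and 5

For ◇(¬q ∨ ¬p):
s: no successors, so ◇(¬q ∨ ¬p) fails. ✗
t: successors {u}; ¬q ∨ ¬p there: u:F. ✗
u: successors {v}; ¬q ∨ ¬p there: v:T. ✓
v: successors {w}; ¬q ∨ ¬p there: w:F. ✗
w: no successors, so ◇(¬q ∨ ¬p) fails. ✗
— 1 world.
For ¬◇¬(p ∨ q):
s: ◇¬(p ∨ q) is F. ✓
t: ◇¬(p ∨ q) is F. ✓
u: ◇¬(p ∨ q) is F. ✓
v: ◇¬(p ∨ q) is F. ✓
w: ◇¬(p ∨ q) is F. ✓
— 5 worlds.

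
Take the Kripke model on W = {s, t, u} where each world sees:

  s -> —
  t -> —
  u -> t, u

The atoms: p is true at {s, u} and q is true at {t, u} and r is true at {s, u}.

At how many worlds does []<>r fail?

1

s: no successors, so []<>r holds vacuously. ✓
t: no successors, so []<>r holds vacuously. ✓
u: successors {t, u}; <>r there: t:F, u:T. ✗
Satisfying worlds: {s, t}.
So []<>r fails at the other 1 world.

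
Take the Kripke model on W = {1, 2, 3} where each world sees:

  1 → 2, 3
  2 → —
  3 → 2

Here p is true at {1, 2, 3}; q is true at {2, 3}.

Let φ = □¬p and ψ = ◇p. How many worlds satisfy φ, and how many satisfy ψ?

1 and 2

For □¬p:
1: successors {2, 3}; ¬p there: 2:F, 3:F. ✗
2: no successors, so □¬p holds vacuously. ✓
3: successors {2}; ¬p there: 2:F. ✗
— 1 world.
For ◇p:
1: successors {2, 3}; p there: 2:T, 3:T. ✓
2: no successors, so ◇p fails. ✗
3: successors {2}; p there: 2:T. ✓
— 2 worlds.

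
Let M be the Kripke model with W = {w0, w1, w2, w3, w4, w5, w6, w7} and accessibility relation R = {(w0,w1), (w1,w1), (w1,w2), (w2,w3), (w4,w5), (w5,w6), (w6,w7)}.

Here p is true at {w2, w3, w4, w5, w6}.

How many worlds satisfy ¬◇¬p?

w0: ◇¬p is T. ✗
w1: ◇¬p is T. ✗
w2: ◇¬p is F. ✓
w3: ◇¬p is F. ✓
w4: ◇¬p is F. ✓
w5: ◇¬p is F. ✓
w6: ◇¬p is T. ✗
w7: ◇¬p is F. ✓
Satisfying worlds: {w2, w3, w4, w5, w7}.

5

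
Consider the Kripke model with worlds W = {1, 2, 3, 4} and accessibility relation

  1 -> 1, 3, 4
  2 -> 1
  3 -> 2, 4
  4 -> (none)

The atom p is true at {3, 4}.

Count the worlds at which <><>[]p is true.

1: successors {1, 3, 4}; <>[]p there: 1:T, 3:T, 4:F. ✓
2: successors {1}; <>[]p there: 1:T. ✓
3: successors {2, 4}; <>[]p there: 2:F, 4:F. ✗
4: no successors, so <><>[]p fails. ✗
Satisfying worlds: {1, 2}.

2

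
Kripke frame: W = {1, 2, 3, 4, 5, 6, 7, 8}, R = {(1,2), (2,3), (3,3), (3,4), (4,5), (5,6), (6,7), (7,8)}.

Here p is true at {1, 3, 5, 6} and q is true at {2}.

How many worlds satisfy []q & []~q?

1: []q is T, []~q is F. ✗
2: []q is F, []~q is T. ✗
3: []q is F, []~q is T. ✗
4: []q is F, []~q is T. ✗
5: []q is F, []~q is T. ✗
6: []q is F, []~q is T. ✗
7: []q is F, []~q is T. ✗
8: []q is T, []~q is T. ✓
Satisfying worlds: {8}.

1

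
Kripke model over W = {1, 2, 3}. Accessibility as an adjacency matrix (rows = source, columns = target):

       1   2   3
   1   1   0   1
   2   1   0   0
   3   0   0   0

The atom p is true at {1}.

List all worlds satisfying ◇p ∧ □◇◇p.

1: ◇p is T, □◇◇p is F. ✗
2: ◇p is T, □◇◇p is T. ✓
3: ◇p is F, □◇◇p is T. ✗

{2}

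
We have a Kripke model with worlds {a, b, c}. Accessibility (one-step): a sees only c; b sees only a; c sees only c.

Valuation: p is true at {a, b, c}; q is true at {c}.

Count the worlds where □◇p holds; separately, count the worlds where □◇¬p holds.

3 and 0

For □◇p:
a: successors {c}; ◇p there: c:T. ✓
b: successors {a}; ◇p there: a:T. ✓
c: successors {c}; ◇p there: c:T. ✓
— 3 worlds.
For □◇¬p:
a: successors {c}; ◇¬p there: c:F. ✗
b: successors {a}; ◇¬p there: a:F. ✗
c: successors {c}; ◇¬p there: c:F. ✗
— 0 worlds.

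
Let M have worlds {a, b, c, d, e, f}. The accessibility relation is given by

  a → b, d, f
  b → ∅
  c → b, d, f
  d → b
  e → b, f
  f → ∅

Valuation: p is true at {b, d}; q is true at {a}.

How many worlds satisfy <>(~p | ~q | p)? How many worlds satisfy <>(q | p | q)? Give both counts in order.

4 and 4

For <>(~p | ~q | p):
a: successors {b, d, f}; ~p | ~q | p there: b:T, d:T, f:T. ✓
b: no successors, so <>(~p | ~q | p) fails. ✗
c: successors {b, d, f}; ~p | ~q | p there: b:T, d:T, f:T. ✓
d: successors {b}; ~p | ~q | p there: b:T. ✓
e: successors {b, f}; ~p | ~q | p there: b:T, f:T. ✓
f: no successors, so <>(~p | ~q | p) fails. ✗
— 4 worlds.
For <>(q | p | q):
a: successors {b, d, f}; q | p | q there: b:T, d:T, f:F. ✓
b: no successors, so <>(q | p | q) fails. ✗
c: successors {b, d, f}; q | p | q there: b:T, d:T, f:F. ✓
d: successors {b}; q | p | q there: b:T. ✓
e: successors {b, f}; q | p | q there: b:T, f:F. ✓
f: no successors, so <>(q | p | q) fails. ✗
— 4 worlds.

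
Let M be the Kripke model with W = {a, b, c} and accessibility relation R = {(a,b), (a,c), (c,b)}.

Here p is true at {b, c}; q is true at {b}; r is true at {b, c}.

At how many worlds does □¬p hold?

1

a: successors {b, c}; ¬p there: b:F, c:F. ✗
b: no successors, so □¬p holds vacuously. ✓
c: successors {b}; ¬p there: b:F. ✗
Satisfying worlds: {b}.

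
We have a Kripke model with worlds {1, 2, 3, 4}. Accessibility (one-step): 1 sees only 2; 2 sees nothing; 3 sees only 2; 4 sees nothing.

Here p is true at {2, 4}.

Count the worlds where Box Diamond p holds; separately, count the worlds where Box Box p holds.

For Box Diamond p:
1: successors {2}; Diamond p there: 2:F. ✗
2: no successors, so Box Diamond p holds vacuously. ✓
3: successors {2}; Diamond p there: 2:F. ✗
4: no successors, so Box Diamond p holds vacuously. ✓
— 2 worlds.
For Box Box p:
1: successors {2}; Box p there: 2:T. ✓
2: no successors, so Box Box p holds vacuously. ✓
3: successors {2}; Box p there: 2:T. ✓
4: no successors, so Box Box p holds vacuously. ✓
— 4 worlds.

2 and 4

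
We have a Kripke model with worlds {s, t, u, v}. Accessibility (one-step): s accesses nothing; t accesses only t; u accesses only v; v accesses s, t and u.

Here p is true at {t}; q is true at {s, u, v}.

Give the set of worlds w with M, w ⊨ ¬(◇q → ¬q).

s: ◇q → ¬q is T. ✗
t: ◇q → ¬q is T. ✗
u: ◇q → ¬q is F. ✓
v: ◇q → ¬q is F. ✓

{u, v}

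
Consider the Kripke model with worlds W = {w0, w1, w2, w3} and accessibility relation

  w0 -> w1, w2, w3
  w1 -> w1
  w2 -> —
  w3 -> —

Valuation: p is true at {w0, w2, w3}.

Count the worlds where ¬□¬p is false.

w0: □¬p is F. ✓
w1: □¬p is T. ✗
w2: □¬p is T. ✗
w3: □¬p is T. ✗
Satisfying worlds: {w0}.
So ¬□¬p fails at the other 3 worlds.

3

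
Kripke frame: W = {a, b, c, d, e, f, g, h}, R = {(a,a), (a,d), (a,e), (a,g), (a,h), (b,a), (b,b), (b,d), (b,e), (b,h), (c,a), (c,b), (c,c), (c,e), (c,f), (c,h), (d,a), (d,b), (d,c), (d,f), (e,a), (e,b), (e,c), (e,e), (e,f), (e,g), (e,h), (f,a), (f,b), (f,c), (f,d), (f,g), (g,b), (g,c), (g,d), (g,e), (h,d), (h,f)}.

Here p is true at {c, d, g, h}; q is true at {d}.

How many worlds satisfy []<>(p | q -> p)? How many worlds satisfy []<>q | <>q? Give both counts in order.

8 and 5

For []<>(p | q -> p):
a: successors {a, d, e, g, h}; <>(p | q -> p) there: a:T, d:T, e:T, g:T, h:T. ✓
b: successors {a, b, d, e, h}; <>(p | q -> p) there: a:T, b:T, d:T, e:T, h:T. ✓
c: successors {a, b, c, e, f, h}; <>(p | q -> p) there: a:T, b:T, c:T, e:T, f:T, h:T. ✓
d: successors {a, b, c, f}; <>(p | q -> p) there: a:T, b:T, c:T, f:T. ✓
e: successors {a, b, c, e, f, g, h}; <>(p | q -> p) there: a:T, b:T, c:T, e:T, f:T, g:T, h:T. ✓
f: successors {a, b, c, d, g}; <>(p | q -> p) there: a:T, b:T, c:T, d:T, g:T. ✓
g: successors {b, c, d, e}; <>(p | q -> p) there: b:T, c:T, d:T, e:T. ✓
h: successors {d, f}; <>(p | q -> p) there: d:T, f:T. ✓
— 8 worlds.
For []<>q | <>q:
a: []<>q is F, <>q is T. ✓
b: []<>q is F, <>q is T. ✓
c: []<>q is F, <>q is F. ✗
d: []<>q is F, <>q is F. ✗
e: []<>q is F, <>q is F. ✗
f: []<>q is F, <>q is T. ✓
g: []<>q is F, <>q is T. ✓
h: []<>q is F, <>q is T. ✓
— 5 worlds.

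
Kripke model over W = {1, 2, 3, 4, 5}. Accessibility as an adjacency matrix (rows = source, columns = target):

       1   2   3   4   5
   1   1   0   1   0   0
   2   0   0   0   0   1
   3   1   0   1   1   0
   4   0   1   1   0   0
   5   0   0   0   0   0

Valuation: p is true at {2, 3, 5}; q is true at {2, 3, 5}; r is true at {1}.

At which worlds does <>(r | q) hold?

1: successors {1, 3}; r | q there: 1:T, 3:T. ✓
2: successors {5}; r | q there: 5:T. ✓
3: successors {1, 3, 4}; r | q there: 1:T, 3:T, 4:F. ✓
4: successors {2, 3}; r | q there: 2:T, 3:T. ✓
5: no successors, so <>(r | q) fails. ✗

{1, 2, 3, 4}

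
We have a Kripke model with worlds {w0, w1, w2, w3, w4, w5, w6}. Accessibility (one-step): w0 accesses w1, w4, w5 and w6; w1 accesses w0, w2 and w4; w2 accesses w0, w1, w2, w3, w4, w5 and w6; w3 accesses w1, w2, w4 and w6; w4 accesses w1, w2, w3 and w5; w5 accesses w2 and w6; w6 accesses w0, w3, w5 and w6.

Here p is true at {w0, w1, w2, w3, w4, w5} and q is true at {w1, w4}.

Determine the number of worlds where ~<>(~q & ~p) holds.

w0: <>(~q & ~p) is T. ✗
w1: <>(~q & ~p) is F. ✓
w2: <>(~q & ~p) is T. ✗
w3: <>(~q & ~p) is T. ✗
w4: <>(~q & ~p) is F. ✓
w5: <>(~q & ~p) is T. ✗
w6: <>(~q & ~p) is T. ✗
Satisfying worlds: {w1, w4}.

2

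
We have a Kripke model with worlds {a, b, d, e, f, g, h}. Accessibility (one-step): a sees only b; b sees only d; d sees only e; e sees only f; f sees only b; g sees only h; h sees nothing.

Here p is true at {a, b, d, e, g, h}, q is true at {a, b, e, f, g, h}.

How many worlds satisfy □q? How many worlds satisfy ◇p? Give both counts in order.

6 and 5

For □q:
a: successors {b}; q there: b:T. ✓
b: successors {d}; q there: d:F. ✗
d: successors {e}; q there: e:T. ✓
e: successors {f}; q there: f:T. ✓
f: successors {b}; q there: b:T. ✓
g: successors {h}; q there: h:T. ✓
h: no successors, so □q holds vacuously. ✓
— 6 worlds.
For ◇p:
a: successors {b}; p there: b:T. ✓
b: successors {d}; p there: d:T. ✓
d: successors {e}; p there: e:T. ✓
e: successors {f}; p there: f:F. ✗
f: successors {b}; p there: b:T. ✓
g: successors {h}; p there: h:T. ✓
h: no successors, so ◇p fails. ✗
— 5 worlds.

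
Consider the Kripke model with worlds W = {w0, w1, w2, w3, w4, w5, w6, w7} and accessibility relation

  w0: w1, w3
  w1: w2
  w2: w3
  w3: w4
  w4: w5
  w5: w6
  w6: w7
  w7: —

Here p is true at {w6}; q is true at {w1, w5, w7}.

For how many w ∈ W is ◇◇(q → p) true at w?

w0: successors {w1, w3}; ◇(q → p) there: w1:T, w3:T. ✓
w1: successors {w2}; ◇(q → p) there: w2:T. ✓
w2: successors {w3}; ◇(q → p) there: w3:T. ✓
w3: successors {w4}; ◇(q → p) there: w4:F. ✗
w4: successors {w5}; ◇(q → p) there: w5:T. ✓
w5: successors {w6}; ◇(q → p) there: w6:F. ✗
w6: successors {w7}; ◇(q → p) there: w7:F. ✗
w7: no successors, so ◇◇(q → p) fails. ✗
Satisfying worlds: {w0, w1, w2, w4}.

4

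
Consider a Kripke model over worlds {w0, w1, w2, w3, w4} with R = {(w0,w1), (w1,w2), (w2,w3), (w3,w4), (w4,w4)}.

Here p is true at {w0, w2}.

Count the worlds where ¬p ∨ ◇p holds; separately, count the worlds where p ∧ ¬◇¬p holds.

3 and 0

For ¬p ∨ ◇p:
w0: ¬p is F, ◇p is F. ✗
w1: ¬p is T, ◇p is T. ✓
w2: ¬p is F, ◇p is F. ✗
w3: ¬p is T, ◇p is F. ✓
w4: ¬p is T, ◇p is F. ✓
— 3 worlds.
For p ∧ ¬◇¬p:
w0: p is T, ¬◇¬p is F. ✗
w1: p is F, ¬◇¬p is T. ✗
w2: p is T, ¬◇¬p is F. ✗
w3: p is F, ¬◇¬p is F. ✗
w4: p is F, ¬◇¬p is F. ✗
— 0 worlds.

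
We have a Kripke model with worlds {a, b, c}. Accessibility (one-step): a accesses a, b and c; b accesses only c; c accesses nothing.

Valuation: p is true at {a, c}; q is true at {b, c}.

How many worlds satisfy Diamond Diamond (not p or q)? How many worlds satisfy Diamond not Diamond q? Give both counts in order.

For Diamond Diamond (not p or q):
a: successors {a, b, c}; Diamond (not p or q) there: a:T, b:T, c:F. ✓
b: successors {c}; Diamond (not p or q) there: c:F. ✗
c: no successors, so Diamond Diamond (not p or q) fails. ✗
— 1 world.
For Diamond not Diamond q:
a: successors {a, b, c}; not Diamond q there: a:F, b:F, c:T. ✓
b: successors {c}; not Diamond q there: c:T. ✓
c: no successors, so Diamond not Diamond q fails. ✗
— 2 worlds.

1 and 2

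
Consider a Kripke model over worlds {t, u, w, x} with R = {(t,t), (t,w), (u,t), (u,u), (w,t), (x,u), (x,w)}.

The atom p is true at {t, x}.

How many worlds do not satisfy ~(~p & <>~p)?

t: ~p & <>~p is F. ✓
u: ~p & <>~p is T. ✗
w: ~p & <>~p is F. ✓
x: ~p & <>~p is F. ✓
Satisfying worlds: {t, w, x}.
So ~(~p & <>~p) fails at the other 1 world.

1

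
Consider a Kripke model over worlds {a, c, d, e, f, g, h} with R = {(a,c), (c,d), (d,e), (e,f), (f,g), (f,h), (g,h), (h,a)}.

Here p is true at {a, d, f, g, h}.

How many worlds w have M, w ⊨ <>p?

5

a: successors {c}; p there: c:F. ✗
c: successors {d}; p there: d:T. ✓
d: successors {e}; p there: e:F. ✗
e: successors {f}; p there: f:T. ✓
f: successors {g, h}; p there: g:T, h:T. ✓
g: successors {h}; p there: h:T. ✓
h: successors {a}; p there: a:T. ✓
Satisfying worlds: {c, e, f, g, h}.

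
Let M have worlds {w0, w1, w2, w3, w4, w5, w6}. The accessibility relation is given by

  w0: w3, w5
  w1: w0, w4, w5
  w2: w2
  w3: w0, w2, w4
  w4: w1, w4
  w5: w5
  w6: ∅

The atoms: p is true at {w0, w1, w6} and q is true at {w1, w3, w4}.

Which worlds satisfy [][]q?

w0: successors {w3, w5}; []q there: w3:F, w5:F. ✗
w1: successors {w0, w4, w5}; []q there: w0:F, w4:T, w5:F. ✗
w2: successors {w2}; []q there: w2:F. ✗
w3: successors {w0, w2, w4}; []q there: w0:F, w2:F, w4:T. ✗
w4: successors {w1, w4}; []q there: w1:F, w4:T. ✗
w5: successors {w5}; []q there: w5:F. ✗
w6: no successors, so [][]q holds vacuously. ✓

{w6}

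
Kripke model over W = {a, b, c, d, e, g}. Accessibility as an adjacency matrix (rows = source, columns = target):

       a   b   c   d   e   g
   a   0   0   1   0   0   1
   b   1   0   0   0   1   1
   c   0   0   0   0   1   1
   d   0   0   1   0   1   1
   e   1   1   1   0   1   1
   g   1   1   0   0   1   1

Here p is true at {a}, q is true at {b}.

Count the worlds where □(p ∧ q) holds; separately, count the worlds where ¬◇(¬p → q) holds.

0 and 3

For □(p ∧ q):
a: successors {c, g}; p ∧ q there: c:F, g:F. ✗
b: successors {a, e, g}; p ∧ q there: a:F, e:F, g:F. ✗
c: successors {e, g}; p ∧ q there: e:F, g:F. ✗
d: successors {c, e, g}; p ∧ q there: c:F, e:F, g:F. ✗
e: successors {a, b, c, e, g}; p ∧ q there: a:F, b:F, c:F, e:F, g:F. ✗
g: successors {a, b, e, g}; p ∧ q there: a:F, b:F, e:F, g:F. ✗
— 0 worlds.
For ¬◇(¬p → q):
a: ◇(¬p → q) is F. ✓
b: ◇(¬p → q) is T. ✗
c: ◇(¬p → q) is F. ✓
d: ◇(¬p → q) is F. ✓
e: ◇(¬p → q) is T. ✗
g: ◇(¬p → q) is T. ✗
— 3 worlds.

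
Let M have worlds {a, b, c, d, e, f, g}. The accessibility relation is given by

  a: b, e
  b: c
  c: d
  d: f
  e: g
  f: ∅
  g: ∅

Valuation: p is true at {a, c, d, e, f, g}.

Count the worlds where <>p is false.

2

a: successors {b, e}; p there: b:F, e:T. ✓
b: successors {c}; p there: c:T. ✓
c: successors {d}; p there: d:T. ✓
d: successors {f}; p there: f:T. ✓
e: successors {g}; p there: g:T. ✓
f: no successors, so <>p fails. ✗
g: no successors, so <>p fails. ✗
Satisfying worlds: {a, b, c, d, e}.
So <>p fails at the other 2 worlds.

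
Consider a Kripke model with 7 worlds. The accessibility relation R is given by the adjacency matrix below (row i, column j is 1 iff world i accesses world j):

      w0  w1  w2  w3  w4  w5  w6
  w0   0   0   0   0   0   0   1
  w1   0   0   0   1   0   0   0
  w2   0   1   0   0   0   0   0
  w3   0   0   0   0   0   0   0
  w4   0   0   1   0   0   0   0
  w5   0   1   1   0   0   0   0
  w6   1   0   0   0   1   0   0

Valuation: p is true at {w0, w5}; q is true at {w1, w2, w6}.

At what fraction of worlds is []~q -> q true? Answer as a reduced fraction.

6/7

w0: []~q is F, q is F. ✓
w1: []~q is T, q is T. ✓
w2: []~q is F, q is T. ✓
w3: []~q is T, q is F. ✗
w4: []~q is F, q is F. ✓
w5: []~q is F, q is F. ✓
w6: []~q is T, q is T. ✓
That's 6 of 7 worlds, so 6/7.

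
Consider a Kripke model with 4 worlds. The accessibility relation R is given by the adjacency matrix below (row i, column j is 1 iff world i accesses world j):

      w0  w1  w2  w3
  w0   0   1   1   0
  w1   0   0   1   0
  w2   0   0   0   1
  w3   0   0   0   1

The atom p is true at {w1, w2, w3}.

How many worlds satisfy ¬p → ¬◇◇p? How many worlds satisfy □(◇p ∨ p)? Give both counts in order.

3 and 4

For ¬p → ¬◇◇p:
w0: ¬p is T, ¬◇◇p is F. ✗
w1: ¬p is F, ¬◇◇p is F. ✓
w2: ¬p is F, ¬◇◇p is F. ✓
w3: ¬p is F, ¬◇◇p is F. ✓
— 3 worlds.
For □(◇p ∨ p):
w0: successors {w1, w2}; ◇p ∨ p there: w1:T, w2:T. ✓
w1: successors {w2}; ◇p ∨ p there: w2:T. ✓
w2: successors {w3}; ◇p ∨ p there: w3:T. ✓
w3: successors {w3}; ◇p ∨ p there: w3:T. ✓
— 4 worlds.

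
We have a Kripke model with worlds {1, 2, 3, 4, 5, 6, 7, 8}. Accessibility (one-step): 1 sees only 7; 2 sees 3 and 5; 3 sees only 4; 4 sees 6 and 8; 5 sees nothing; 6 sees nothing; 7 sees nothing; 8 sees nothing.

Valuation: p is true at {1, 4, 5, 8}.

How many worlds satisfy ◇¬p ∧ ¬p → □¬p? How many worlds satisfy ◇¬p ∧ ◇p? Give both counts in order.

For ◇¬p ∧ ¬p → □¬p:
1: ◇¬p ∧ ¬p is F, □¬p is T. ✓
2: ◇¬p ∧ ¬p is T, □¬p is F. ✗
3: ◇¬p ∧ ¬p is F, □¬p is F. ✓
4: ◇¬p ∧ ¬p is F, □¬p is F. ✓
5: ◇¬p ∧ ¬p is F, □¬p is T. ✓
6: ◇¬p ∧ ¬p is F, □¬p is T. ✓
7: ◇¬p ∧ ¬p is F, □¬p is T. ✓
8: ◇¬p ∧ ¬p is F, □¬p is T. ✓
— 7 worlds.
For ◇¬p ∧ ◇p:
1: ◇¬p is T, ◇p is F. ✗
2: ◇¬p is T, ◇p is T. ✓
3: ◇¬p is F, ◇p is T. ✗
4: ◇¬p is T, ◇p is T. ✓
5: ◇¬p is F, ◇p is F. ✗
6: ◇¬p is F, ◇p is F. ✗
7: ◇¬p is F, ◇p is F. ✗
8: ◇¬p is F, ◇p is F. ✗
— 2 worlds.

7 and 2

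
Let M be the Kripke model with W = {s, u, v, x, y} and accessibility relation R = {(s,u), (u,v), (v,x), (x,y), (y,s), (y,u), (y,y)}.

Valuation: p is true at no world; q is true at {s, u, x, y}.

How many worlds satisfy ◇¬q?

1

s: successors {u}; ¬q there: u:F. ✗
u: successors {v}; ¬q there: v:T. ✓
v: successors {x}; ¬q there: x:F. ✗
x: successors {y}; ¬q there: y:F. ✗
y: successors {s, u, y}; ¬q there: s:F, u:F, y:F. ✗
Satisfying worlds: {u}.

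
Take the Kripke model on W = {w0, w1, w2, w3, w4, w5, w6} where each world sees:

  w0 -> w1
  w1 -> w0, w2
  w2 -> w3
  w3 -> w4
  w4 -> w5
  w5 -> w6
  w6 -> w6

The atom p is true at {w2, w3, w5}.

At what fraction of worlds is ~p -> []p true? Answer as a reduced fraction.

4/7

w0: ~p is T, []p is F. ✗
w1: ~p is T, []p is F. ✗
w2: ~p is F, []p is T. ✓
w3: ~p is F, []p is F. ✓
w4: ~p is T, []p is T. ✓
w5: ~p is F, []p is F. ✓
w6: ~p is T, []p is F. ✗
That's 4 of 7 worlds, so 4/7.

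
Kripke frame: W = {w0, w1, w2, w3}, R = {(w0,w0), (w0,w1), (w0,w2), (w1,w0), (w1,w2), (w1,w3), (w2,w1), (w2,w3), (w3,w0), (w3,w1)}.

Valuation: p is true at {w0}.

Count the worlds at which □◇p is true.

2

w0: successors {w0, w1, w2}; ◇p there: w0:T, w1:T, w2:F. ✗
w1: successors {w0, w2, w3}; ◇p there: w0:T, w2:F, w3:T. ✗
w2: successors {w1, w3}; ◇p there: w1:T, w3:T. ✓
w3: successors {w0, w1}; ◇p there: w0:T, w1:T. ✓
Satisfying worlds: {w2, w3}.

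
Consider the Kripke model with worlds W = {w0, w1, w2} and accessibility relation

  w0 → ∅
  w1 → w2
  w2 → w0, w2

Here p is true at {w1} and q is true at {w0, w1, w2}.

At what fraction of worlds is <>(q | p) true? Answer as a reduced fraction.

w0: no successors, so <>(q | p) fails. ✗
w1: successors {w2}; q | p there: w2:T. ✓
w2: successors {w0, w2}; q | p there: w0:T, w2:T. ✓
That's 2 of 3 worlds, so 2/3.

2/3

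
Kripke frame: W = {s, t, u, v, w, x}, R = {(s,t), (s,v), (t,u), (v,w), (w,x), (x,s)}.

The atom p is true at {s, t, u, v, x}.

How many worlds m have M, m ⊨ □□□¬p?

s: successors {t, v}; □□¬p there: t:T, v:F. ✗
t: successors {u}; □□¬p there: u:T. ✓
u: no successors, so □□□¬p holds vacuously. ✓
v: successors {w}; □□¬p there: w:F. ✗
w: successors {x}; □□¬p there: x:F. ✗
x: successors {s}; □□¬p there: s:F. ✗
Satisfying worlds: {t, u}.

2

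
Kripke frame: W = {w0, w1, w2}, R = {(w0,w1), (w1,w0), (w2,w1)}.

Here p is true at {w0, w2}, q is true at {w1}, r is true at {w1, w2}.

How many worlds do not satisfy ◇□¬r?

w0: successors {w1}; □¬r there: w1:T. ✓
w1: successors {w0}; □¬r there: w0:F. ✗
w2: successors {w1}; □¬r there: w1:T. ✓
Satisfying worlds: {w0, w2}.
So ◇□¬r fails at the other 1 world.

1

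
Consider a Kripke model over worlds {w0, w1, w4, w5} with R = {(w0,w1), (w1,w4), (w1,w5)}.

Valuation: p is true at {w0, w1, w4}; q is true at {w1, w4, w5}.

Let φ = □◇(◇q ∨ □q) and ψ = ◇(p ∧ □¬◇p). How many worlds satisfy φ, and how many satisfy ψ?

For □◇(◇q ∨ □q):
w0: successors {w1}; ◇(◇q ∨ □q) there: w1:T. ✓
w1: successors {w4, w5}; ◇(◇q ∨ □q) there: w4:F, w5:F. ✗
w4: no successors, so □◇(◇q ∨ □q) holds vacuously. ✓
w5: no successors, so □◇(◇q ∨ □q) holds vacuously. ✓
— 3 worlds.
For ◇(p ∧ □¬◇p):
w0: successors {w1}; p ∧ □¬◇p there: w1:T. ✓
w1: successors {w4, w5}; p ∧ □¬◇p there: w4:T, w5:F. ✓
w4: no successors, so ◇(p ∧ □¬◇p) fails. ✗
w5: no successors, so ◇(p ∧ □¬◇p) fails. ✗
— 2 worlds.

3 and 2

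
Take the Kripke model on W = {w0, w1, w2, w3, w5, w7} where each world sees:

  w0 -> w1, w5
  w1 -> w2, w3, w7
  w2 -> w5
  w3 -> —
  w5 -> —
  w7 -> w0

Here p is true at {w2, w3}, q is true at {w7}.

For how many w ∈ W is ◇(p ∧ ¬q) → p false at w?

1

w0: ◇(p ∧ ¬q) is F, p is F. ✓
w1: ◇(p ∧ ¬q) is T, p is F. ✗
w2: ◇(p ∧ ¬q) is F, p is T. ✓
w3: ◇(p ∧ ¬q) is F, p is T. ✓
w5: ◇(p ∧ ¬q) is F, p is F. ✓
w7: ◇(p ∧ ¬q) is F, p is F. ✓
Satisfying worlds: {w0, w2, w3, w5, w7}.
So ◇(p ∧ ¬q) → p fails at the other 1 world.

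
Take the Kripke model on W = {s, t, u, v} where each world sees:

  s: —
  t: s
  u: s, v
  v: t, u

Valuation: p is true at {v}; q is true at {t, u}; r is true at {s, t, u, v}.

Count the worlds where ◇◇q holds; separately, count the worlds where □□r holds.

1 and 4

For ◇◇q:
s: no successors, so ◇◇q fails. ✗
t: successors {s}; ◇q there: s:F. ✗
u: successors {s, v}; ◇q there: s:F, v:T. ✓
v: successors {t, u}; ◇q there: t:F, u:F. ✗
— 1 world.
For □□r:
s: no successors, so □□r holds vacuously. ✓
t: successors {s}; □r there: s:T. ✓
u: successors {s, v}; □r there: s:T, v:T. ✓
v: successors {t, u}; □r there: t:T, u:T. ✓
— 4 worlds.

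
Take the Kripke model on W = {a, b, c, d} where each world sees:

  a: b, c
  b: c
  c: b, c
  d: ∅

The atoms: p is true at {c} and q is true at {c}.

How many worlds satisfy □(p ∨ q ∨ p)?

a: successors {b, c}; p ∨ q ∨ p there: b:F, c:T. ✗
b: successors {c}; p ∨ q ∨ p there: c:T. ✓
c: successors {b, c}; p ∨ q ∨ p there: b:F, c:T. ✗
d: no successors, so □(p ∨ q ∨ p) holds vacuously. ✓
Satisfying worlds: {b, d}.

2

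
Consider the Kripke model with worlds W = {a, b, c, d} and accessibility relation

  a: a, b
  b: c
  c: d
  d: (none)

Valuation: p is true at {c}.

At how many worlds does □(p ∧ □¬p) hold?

2

a: successors {a, b}; p ∧ □¬p there: a:F, b:F. ✗
b: successors {c}; p ∧ □¬p there: c:T. ✓
c: successors {d}; p ∧ □¬p there: d:F. ✗
d: no successors, so □(p ∧ □¬p) holds vacuously. ✓
Satisfying worlds: {b, d}.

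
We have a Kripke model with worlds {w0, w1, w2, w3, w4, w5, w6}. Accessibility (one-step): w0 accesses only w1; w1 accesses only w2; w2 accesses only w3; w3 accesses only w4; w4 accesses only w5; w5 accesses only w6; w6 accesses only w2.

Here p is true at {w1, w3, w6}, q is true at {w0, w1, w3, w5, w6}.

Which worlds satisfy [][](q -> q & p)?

{w0, w1, w2, w4, w5, w6}

w0: successors {w1}; [](q -> q & p) there: w1:T. ✓
w1: successors {w2}; [](q -> q & p) there: w2:T. ✓
w2: successors {w3}; [](q -> q & p) there: w3:T. ✓
w3: successors {w4}; [](q -> q & p) there: w4:F. ✗
w4: successors {w5}; [](q -> q & p) there: w5:T. ✓
w5: successors {w6}; [](q -> q & p) there: w6:T. ✓
w6: successors {w2}; [](q -> q & p) there: w2:T. ✓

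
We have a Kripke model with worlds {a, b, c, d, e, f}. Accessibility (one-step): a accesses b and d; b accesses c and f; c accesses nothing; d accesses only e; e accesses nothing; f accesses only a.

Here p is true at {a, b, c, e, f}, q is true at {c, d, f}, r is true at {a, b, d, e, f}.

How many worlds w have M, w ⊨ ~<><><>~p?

5

a: <><><>~p is F. ✓
b: <><><>~p is T. ✗
c: <><><>~p is F. ✓
d: <><><>~p is F. ✓
e: <><><>~p is F. ✓
f: <><><>~p is F. ✓
Satisfying worlds: {a, c, d, e, f}.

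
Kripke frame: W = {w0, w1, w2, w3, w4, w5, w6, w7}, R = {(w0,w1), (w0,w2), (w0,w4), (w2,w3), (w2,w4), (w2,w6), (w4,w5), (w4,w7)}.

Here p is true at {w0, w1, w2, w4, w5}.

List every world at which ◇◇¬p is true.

{w0, w2}

w0: successors {w1, w2, w4}; ◇¬p there: w1:F, w2:T, w4:T. ✓
w1: no successors, so ◇◇¬p fails. ✗
w2: successors {w3, w4, w6}; ◇¬p there: w3:F, w4:T, w6:F. ✓
w3: no successors, so ◇◇¬p fails. ✗
w4: successors {w5, w7}; ◇¬p there: w5:F, w7:F. ✗
w5: no successors, so ◇◇¬p fails. ✗
w6: no successors, so ◇◇¬p fails. ✗
w7: no successors, so ◇◇¬p fails. ✗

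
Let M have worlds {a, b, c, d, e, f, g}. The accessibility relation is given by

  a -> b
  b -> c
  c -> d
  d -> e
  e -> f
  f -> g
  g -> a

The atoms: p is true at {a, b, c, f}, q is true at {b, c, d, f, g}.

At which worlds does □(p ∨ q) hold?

{a, b, c, e, f, g}

a: successors {b}; p ∨ q there: b:T. ✓
b: successors {c}; p ∨ q there: c:T. ✓
c: successors {d}; p ∨ q there: d:T. ✓
d: successors {e}; p ∨ q there: e:F. ✗
e: successors {f}; p ∨ q there: f:T. ✓
f: successors {g}; p ∨ q there: g:T. ✓
g: successors {a}; p ∨ q there: a:T. ✓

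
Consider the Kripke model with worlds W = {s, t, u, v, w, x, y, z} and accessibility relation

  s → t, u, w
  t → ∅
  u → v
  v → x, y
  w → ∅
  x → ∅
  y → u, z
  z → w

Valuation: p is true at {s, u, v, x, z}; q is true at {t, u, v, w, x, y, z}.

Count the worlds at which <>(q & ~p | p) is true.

5

s: successors {t, u, w}; q & ~p | p there: t:T, u:T, w:T. ✓
t: no successors, so <>(q & ~p | p) fails. ✗
u: successors {v}; q & ~p | p there: v:T. ✓
v: successors {x, y}; q & ~p | p there: x:T, y:T. ✓
w: no successors, so <>(q & ~p | p) fails. ✗
x: no successors, so <>(q & ~p | p) fails. ✗
y: successors {u, z}; q & ~p | p there: u:T, z:T. ✓
z: successors {w}; q & ~p | p there: w:T. ✓
Satisfying worlds: {s, u, v, y, z}.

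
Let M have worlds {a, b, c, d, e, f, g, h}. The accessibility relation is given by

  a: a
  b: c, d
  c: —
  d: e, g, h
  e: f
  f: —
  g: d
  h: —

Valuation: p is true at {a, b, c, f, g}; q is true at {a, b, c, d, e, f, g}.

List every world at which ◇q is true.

a: successors {a}; q there: a:T. ✓
b: successors {c, d}; q there: c:T, d:T. ✓
c: no successors, so ◇q fails. ✗
d: successors {e, g, h}; q there: e:T, g:T, h:F. ✓
e: successors {f}; q there: f:T. ✓
f: no successors, so ◇q fails. ✗
g: successors {d}; q there: d:T. ✓
h: no successors, so ◇q fails. ✗

{a, b, d, e, g}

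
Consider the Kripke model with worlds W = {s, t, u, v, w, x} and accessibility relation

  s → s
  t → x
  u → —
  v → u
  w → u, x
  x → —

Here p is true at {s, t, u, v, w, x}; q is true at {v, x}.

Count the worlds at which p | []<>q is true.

6

s: p is T, []<>q is F. ✓
t: p is T, []<>q is F. ✓
u: p is T, []<>q is T. ✓
v: p is T, []<>q is F. ✓
w: p is T, []<>q is F. ✓
x: p is T, []<>q is T. ✓
Satisfying worlds: {s, t, u, v, w, x}.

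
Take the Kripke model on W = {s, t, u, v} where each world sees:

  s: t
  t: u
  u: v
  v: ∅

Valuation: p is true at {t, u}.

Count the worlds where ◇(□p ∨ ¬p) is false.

2

s: successors {t}; □p ∨ ¬p there: t:T. ✓
t: successors {u}; □p ∨ ¬p there: u:F. ✗
u: successors {v}; □p ∨ ¬p there: v:T. ✓
v: no successors, so ◇(□p ∨ ¬p) fails. ✗
Satisfying worlds: {s, u}.
So ◇(□p ∨ ¬p) fails at the other 2 worlds.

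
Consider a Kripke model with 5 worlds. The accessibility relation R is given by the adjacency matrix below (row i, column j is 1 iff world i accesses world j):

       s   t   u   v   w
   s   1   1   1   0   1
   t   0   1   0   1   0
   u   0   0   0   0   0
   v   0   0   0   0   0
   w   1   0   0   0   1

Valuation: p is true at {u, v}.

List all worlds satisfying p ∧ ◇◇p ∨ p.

{u, v}

s: p ∧ ◇◇p is F, p is F. ✗
t: p ∧ ◇◇p is F, p is F. ✗
u: p ∧ ◇◇p is F, p is T. ✓
v: p ∧ ◇◇p is F, p is T. ✓
w: p ∧ ◇◇p is F, p is F. ✗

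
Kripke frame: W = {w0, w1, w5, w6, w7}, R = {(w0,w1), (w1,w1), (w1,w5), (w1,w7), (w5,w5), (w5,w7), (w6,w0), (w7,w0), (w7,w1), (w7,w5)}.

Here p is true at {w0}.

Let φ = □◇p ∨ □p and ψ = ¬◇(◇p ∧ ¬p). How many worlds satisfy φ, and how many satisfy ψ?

1 and 3

For □◇p ∨ □p:
w0: □◇p is F, □p is F. ✗
w1: □◇p is F, □p is F. ✗
w5: □◇p is F, □p is F. ✗
w6: □◇p is F, □p is T. ✓
w7: □◇p is F, □p is F. ✗
— 1 world.
For ¬◇(◇p ∧ ¬p):
w0: ◇(◇p ∧ ¬p) is F. ✓
w1: ◇(◇p ∧ ¬p) is T. ✗
w5: ◇(◇p ∧ ¬p) is T. ✗
w6: ◇(◇p ∧ ¬p) is F. ✓
w7: ◇(◇p ∧ ¬p) is F. ✓
— 3 worlds.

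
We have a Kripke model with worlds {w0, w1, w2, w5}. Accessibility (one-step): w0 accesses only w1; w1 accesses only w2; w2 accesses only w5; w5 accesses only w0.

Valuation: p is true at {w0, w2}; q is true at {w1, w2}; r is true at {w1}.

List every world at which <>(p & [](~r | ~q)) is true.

{w1}

w0: successors {w1}; p & [](~r | ~q) there: w1:F. ✗
w1: successors {w2}; p & [](~r | ~q) there: w2:T. ✓
w2: successors {w5}; p & [](~r | ~q) there: w5:F. ✗
w5: successors {w0}; p & [](~r | ~q) there: w0:F. ✗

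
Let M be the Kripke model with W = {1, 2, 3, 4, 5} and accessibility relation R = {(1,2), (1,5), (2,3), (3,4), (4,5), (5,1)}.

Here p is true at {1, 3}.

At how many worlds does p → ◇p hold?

1: p is T, ◇p is F. ✗
2: p is F, ◇p is T. ✓
3: p is T, ◇p is F. ✗
4: p is F, ◇p is F. ✓
5: p is F, ◇p is T. ✓
Satisfying worlds: {2, 4, 5}.

3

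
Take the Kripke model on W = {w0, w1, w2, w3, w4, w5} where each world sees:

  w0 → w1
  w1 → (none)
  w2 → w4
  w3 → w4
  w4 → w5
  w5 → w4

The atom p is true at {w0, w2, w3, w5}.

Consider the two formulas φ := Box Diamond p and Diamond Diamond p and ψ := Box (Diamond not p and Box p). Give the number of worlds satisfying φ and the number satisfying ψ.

3 and 1

For Box Diamond p and Diamond Diamond p:
w0: Box Diamond p is F, Diamond Diamond p is F. ✗
w1: Box Diamond p is T, Diamond Diamond p is F. ✗
w2: Box Diamond p is T, Diamond Diamond p is T. ✓
w3: Box Diamond p is T, Diamond Diamond p is T. ✓
w4: Box Diamond p is F, Diamond Diamond p is F. ✗
w5: Box Diamond p is T, Diamond Diamond p is T. ✓
— 3 worlds.
For Box (Diamond not p and Box p):
w0: successors {w1}; Diamond not p and Box p there: w1:F. ✗
w1: no successors, so Box (Diamond not p and Box p) holds vacuously. ✓
w2: successors {w4}; Diamond not p and Box p there: w4:F. ✗
w3: successors {w4}; Diamond not p and Box p there: w4:F. ✗
w4: successors {w5}; Diamond not p and Box p there: w5:F. ✗
w5: successors {w4}; Diamond not p and Box p there: w4:F. ✗
— 1 world.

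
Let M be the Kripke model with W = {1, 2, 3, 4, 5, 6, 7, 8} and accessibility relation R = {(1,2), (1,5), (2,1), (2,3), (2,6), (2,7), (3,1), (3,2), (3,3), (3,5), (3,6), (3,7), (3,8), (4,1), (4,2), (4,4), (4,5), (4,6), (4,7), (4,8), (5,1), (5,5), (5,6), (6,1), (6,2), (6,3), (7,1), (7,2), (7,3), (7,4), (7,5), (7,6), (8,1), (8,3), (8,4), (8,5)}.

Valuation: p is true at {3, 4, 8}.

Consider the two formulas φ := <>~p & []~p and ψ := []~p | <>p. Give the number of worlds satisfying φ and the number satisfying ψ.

For <>~p & []~p:
1: <>~p is T, []~p is T. ✓
2: <>~p is T, []~p is F. ✗
3: <>~p is T, []~p is F. ✗
4: <>~p is T, []~p is F. ✗
5: <>~p is T, []~p is T. ✓
6: <>~p is T, []~p is F. ✗
7: <>~p is T, []~p is F. ✗
8: <>~p is T, []~p is F. ✗
— 2 worlds.
For []~p | <>p:
1: []~p is T, <>p is F. ✓
2: []~p is F, <>p is T. ✓
3: []~p is F, <>p is T. ✓
4: []~p is F, <>p is T. ✓
5: []~p is T, <>p is F. ✓
6: []~p is F, <>p is T. ✓
7: []~p is F, <>p is T. ✓
8: []~p is F, <>p is T. ✓
— 8 worlds.

2 and 8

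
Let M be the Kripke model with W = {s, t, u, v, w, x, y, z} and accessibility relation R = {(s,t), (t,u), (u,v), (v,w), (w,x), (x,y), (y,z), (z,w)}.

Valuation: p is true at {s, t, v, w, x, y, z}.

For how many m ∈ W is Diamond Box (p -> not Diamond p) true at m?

1

s: successors {t}; Box (p -> not Diamond p) there: t:T. ✓
t: successors {u}; Box (p -> not Diamond p) there: u:F. ✗
u: successors {v}; Box (p -> not Diamond p) there: v:F. ✗
v: successors {w}; Box (p -> not Diamond p) there: w:F. ✗
w: successors {x}; Box (p -> not Diamond p) there: x:F. ✗
x: successors {y}; Box (p -> not Diamond p) there: y:F. ✗
y: successors {z}; Box (p -> not Diamond p) there: z:F. ✗
z: successors {w}; Box (p -> not Diamond p) there: w:F. ✗
Satisfying worlds: {s}.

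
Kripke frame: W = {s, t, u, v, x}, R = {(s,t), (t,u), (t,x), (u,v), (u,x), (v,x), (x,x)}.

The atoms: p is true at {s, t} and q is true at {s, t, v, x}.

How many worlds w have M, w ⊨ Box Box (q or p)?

4

s: successors {t}; Box (q or p) there: t:F. ✗
t: successors {u, x}; Box (q or p) there: u:T, x:T. ✓
u: successors {v, x}; Box (q or p) there: v:T, x:T. ✓
v: successors {x}; Box (q or p) there: x:T. ✓
x: successors {x}; Box (q or p) there: x:T. ✓
Satisfying worlds: {t, u, v, x}.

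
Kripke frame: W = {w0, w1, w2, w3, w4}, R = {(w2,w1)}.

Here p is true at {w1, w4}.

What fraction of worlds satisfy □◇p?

w0: no successors, so □◇p holds vacuously. ✓
w1: no successors, so □◇p holds vacuously. ✓
w2: successors {w1}; ◇p there: w1:F. ✗
w3: no successors, so □◇p holds vacuously. ✓
w4: no successors, so □◇p holds vacuously. ✓
That's 4 of 5 worlds, so 4/5.

4/5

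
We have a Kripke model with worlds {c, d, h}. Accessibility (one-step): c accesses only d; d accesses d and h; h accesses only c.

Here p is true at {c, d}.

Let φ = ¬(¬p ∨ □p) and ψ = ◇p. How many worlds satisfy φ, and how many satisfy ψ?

For ¬(¬p ∨ □p):
c: ¬p ∨ □p is T. ✗
d: ¬p ∨ □p is F. ✓
h: ¬p ∨ □p is T. ✗
— 1 world.
For ◇p:
c: successors {d}; p there: d:T. ✓
d: successors {d, h}; p there: d:T, h:F. ✓
h: successors {c}; p there: c:T. ✓
— 3 worlds.

1 and 3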